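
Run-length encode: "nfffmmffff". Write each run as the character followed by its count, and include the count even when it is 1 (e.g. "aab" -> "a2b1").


String: "nfffmmffff"
Scanning for consecutive runs:
  'n' x 1
  'f' x 3
  'm' x 2
  'f' x 4
RLE = "n1f3m2f4"


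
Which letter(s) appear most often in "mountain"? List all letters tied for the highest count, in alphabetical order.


Word: "mountain"
Letter counts:
  'a': 1
  'i': 1
  'm': 1
  'n': 2
  'o': 1
  't': 1
  'u': 1
Maximum count = 2
Most frequent = 'n' (2 times each)


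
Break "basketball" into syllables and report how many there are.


Word: "basketball"
Syllable breakdown: bas · ket · ball
Counting: 3 parts
= 3 syllables


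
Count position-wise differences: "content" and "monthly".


Comparing character by character (same length = 7):
  Pos 0: 'c' vs 'm' !=
  Pos 1: 'o' vs 'o' =
  Pos 2: 'n' vs 'n' =
  Pos 3: 't' vs 't' =
  Pos 4: 'e' vs 'h' !=
  Pos 5: 'n' vs 'l' !=
  Pos 6: 't' vs 'y' !=
Hamming distance = 4


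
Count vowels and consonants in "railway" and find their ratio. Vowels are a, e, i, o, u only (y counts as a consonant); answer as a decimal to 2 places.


Word: "railway"
Vowels (a,e,i,o,u): 3
Consonants: 4
Ratio = 3/4
= 0.75


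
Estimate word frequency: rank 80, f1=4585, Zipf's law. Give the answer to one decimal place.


Zipf's law: f(r) = f(1) / r
f(1) = 4585
f(80) = 4585 / 80
= 57.3 occurrences


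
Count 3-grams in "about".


Word: "about" (length 5)
Number of 3-grams = length - 3 + 1 = 5 - 3 + 1
= 3


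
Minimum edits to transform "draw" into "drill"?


Word 1: "draw" (length 4)
Word 2: "drill" (length 5)
One optimal edit sequence (insert/delete/substitute each cost 1):
  1. keep 'd'
  2. keep 'r'
  3. insert 'i'  (+1)
  4. substitute 'a' -> 'l'  (+1)
  5. substitute 'w' -> 'l'  (+1)
Total edit operations: 3
Edit distance = 3


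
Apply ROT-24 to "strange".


Word: "strange"
Shift: 24
Each letter → (letter + shift) mod 26:
  's' (18) + 24 = 16 → 'q'
  't' (19) + 24 = 17 → 'r'
  'r' (17) + 24 = 15 → 'p'
  'a' (0) + 24 = 24 → 'y'
  'n' (13) + 24 = 11 → 'l'
  'g' (6) + 24 = 4 → 'e'
  'e' (4) + 24 = 2 → 'c'
Result = "qrpylec"


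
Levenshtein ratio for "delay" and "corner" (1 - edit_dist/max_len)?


Word 1: "delay" (length 5)
Word 2: "corner" (length 6)
One optimal edit sequence:
  1. insert 'c'  (+1)
  2. substitute 'd' -> 'o'  (+1)
  3. substitute 'e' -> 'r'  (+1)
  4. substitute 'l' -> 'n'  (+1)
  5. substitute 'a' -> 'e'  (+1)
  6. substitute 'y' -> 'r'  (+1)
Edit distance = 6
Max length = max(5, 6) = 6
Similarity = 1 - 6/6
= 0.0000


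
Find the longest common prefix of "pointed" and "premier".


Word 1: "pointed"
Word 2: "premier"
Comparing from start:
  Pos 0: 'p' == 'p'
  Pos 1: 'o' != 'r' (stop)
LCP = "p" (length 1)


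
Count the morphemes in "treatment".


Word: "treatment"
Morphemes: treat / -ment
Each morpheme carries meaning
= 2 morphemes


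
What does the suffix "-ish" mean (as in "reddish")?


Suffix: -ish
As in: reddish -> red + -ish, with a spelling change
Meaning = somewhat / having the qualities of


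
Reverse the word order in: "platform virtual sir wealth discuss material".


Original: "platform virtual sir wealth discuss material"
Words (1..n): platform | virtual | sir | wealth | discuss | material
Reversed (n..1): material | discuss | wealth | sir | virtual | platform
Result = "material discuss wealth sir virtual platform"


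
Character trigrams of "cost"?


Word: "cost" (length 4)
Number of trigrams = 4 - 3 + 1 = 2
  Position 0: "cos"
  Position 1: "ost"
Trigrams = "cos", "ost"


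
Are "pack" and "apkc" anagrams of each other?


Word 1: "pack" → sorted: ackp
Word 2: "apkc" → sorted: ackp
Same letters? ackp == ackp
Anagram = Yes


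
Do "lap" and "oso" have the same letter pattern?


Pattern of "lap": [0, 1, 2]
Pattern of "oso": [0, 1, 0]
Patterns do not match
Same pattern = No


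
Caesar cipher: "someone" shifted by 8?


Word: "someone"
Shift: 8
Each letter → (letter + shift) mod 26:
  's' (18) + 8 = 0 → 'a'
  'o' (14) + 8 = 22 → 'w'
  'm' (12) + 8 = 20 → 'u'
  'e' (4) + 8 = 12 → 'm'
  'o' (14) + 8 = 22 → 'w'
  'n' (13) + 8 = 21 → 'v'
  'e' (4) + 8 = 12 → 'm'
Result = "awumwvm"


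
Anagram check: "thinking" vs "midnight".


Word 1: "thinking" → sorted: ghiiknnt
Word 2: "midnight" → sorted: dghiimnt
Same letters? ghiiknnt != dghiimnt
Anagram = No


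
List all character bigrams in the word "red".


Word: "red" (length 3)
Number of bigrams = 3 - 2 + 1 = 2
  Position 0: "re"
  Position 1: "ed"
Bigrams = "re", "ed"


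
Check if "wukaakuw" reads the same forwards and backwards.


Word: "wukaakuw"
Reversed: "wukaakuw"
Forward == Backward? wukaakuw == wukaakuw
Palindrome = Yes


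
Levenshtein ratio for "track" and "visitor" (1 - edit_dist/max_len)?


Word 1: "track" (length 5)
Word 2: "visitor" (length 7)
One optimal edit sequence:
  1. insert 'v'  (+1)
  2. insert 'i'  (+1)
  3. substitute 't' -> 's'  (+1)
  4. substitute 'r' -> 'i'  (+1)
  5. substitute 'a' -> 't'  (+1)
  6. substitute 'c' -> 'o'  (+1)
  7. substitute 'k' -> 'r'  (+1)
Edit distance = 7
Max length = max(5, 7) = 7
Similarity = 1 - 7/7
= 0.0000


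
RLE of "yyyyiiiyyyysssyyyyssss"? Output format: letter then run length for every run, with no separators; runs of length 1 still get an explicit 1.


String: "yyyyiiiyyyysssyyyyssss"
Scanning for consecutive runs:
  'y' x 4
  'i' x 3
  'y' x 4
  's' x 3
  'y' x 4
  's' x 4
RLE = "y4i3y4s3y4s4"


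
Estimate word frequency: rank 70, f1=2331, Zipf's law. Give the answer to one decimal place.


Zipf's law: f(r) = f(1) / r
f(1) = 2331
f(70) = 2331 / 70
= 33.3 occurrences


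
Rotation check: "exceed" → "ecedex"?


Word: "exceed", Candidate: "ecedex"
Method: check if candidate is substring of word+word
"exceedexceed" contains "ecedex"? No
Is rotation = No


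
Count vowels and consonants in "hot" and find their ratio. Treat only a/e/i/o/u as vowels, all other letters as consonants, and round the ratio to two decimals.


Word: "hot"
Vowels (a,e,i,o,u): 1
Consonants: 2
Ratio = 1/2
= 0.50


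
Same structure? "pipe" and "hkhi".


Pattern of "pipe": [0, 1, 0, 2]
Pattern of "hkhi": [0, 1, 0, 2]
Patterns match
Same pattern = Yes


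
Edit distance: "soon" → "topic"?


Word 1: "soon" (length 4)
Word 2: "topic" (length 5)
One optimal edit sequence (insert/delete/substitute each cost 1):
  1. substitute 's' -> 't'  (+1)
  2. keep 'o'
  3. insert 'p'  (+1)
  4. substitute 'o' -> 'i'  (+1)
  5. substitute 'n' -> 'c'  (+1)
Total edit operations: 4
Edit distance = 4


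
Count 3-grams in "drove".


Word: "drove" (length 5)
Number of 3-grams = length - 3 + 1 = 5 - 3 + 1
= 3


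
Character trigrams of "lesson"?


Word: "lesson" (length 6)
Number of trigrams = 6 - 3 + 1 = 4
  Position 0: "les"
  Position 1: "ess"
  Position 2: "sso"
  Position 3: "son"
Trigrams = "les", "ess", "sso", "son"


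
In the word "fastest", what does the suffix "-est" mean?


Suffix: -est
Example: fastest = fast + -est
Meaning = most


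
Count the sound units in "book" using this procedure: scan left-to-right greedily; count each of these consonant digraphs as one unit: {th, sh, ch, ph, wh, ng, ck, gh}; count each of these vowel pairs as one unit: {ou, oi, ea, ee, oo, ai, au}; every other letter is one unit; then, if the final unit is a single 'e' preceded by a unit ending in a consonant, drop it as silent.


Word: "book" (4 letters)
Left-to-right scan:
  1. 'b' (letter)
  2. 'oo' (vowel-pair)
  3. 'k' (letter)
Units from scan: 3
Sound units = 3 units


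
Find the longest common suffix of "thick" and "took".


Word 1: "thick"
Word 2: "took"
Comparing from end:
  Pos -1: 'k' == 'k'
  Pos -2: 'c' != 'o' (stop)
LCS = "k" (length 1)


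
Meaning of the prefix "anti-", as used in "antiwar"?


Prefix: anti-
Example: antiwar = anti- + war
Meaning = against


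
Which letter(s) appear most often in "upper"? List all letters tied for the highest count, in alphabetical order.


Word: "upper"
Letter counts:
  'e': 1
  'p': 2
  'r': 1
  'u': 1
Maximum count = 2
Most frequent = 'p' (2 times each)


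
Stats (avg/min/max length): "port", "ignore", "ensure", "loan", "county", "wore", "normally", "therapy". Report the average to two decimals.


Lengths: "port"=4, "ignore"=6, "ensure"=6, "loan"=4, "county"=6, "wore"=4, "normally"=8, "therapy"=7
Sum = 45, Count = 8
Average = 45/8 = 5.63
= avg=5.63, min=4, max=8


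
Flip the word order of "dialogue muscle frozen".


Original: "dialogue muscle frozen"
Words (1..n): dialogue | muscle | frozen
Reversed (n..1): frozen | muscle | dialogue
Result = "frozen muscle dialogue"


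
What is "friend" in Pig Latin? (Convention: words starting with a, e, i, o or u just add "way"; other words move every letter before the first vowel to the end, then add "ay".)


Word: "friend"
Starts with consonant(s) → move to end, add 'ay'
Consonant cluster: "fr"
Pig Latin = "iendfray"


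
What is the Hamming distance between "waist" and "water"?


Comparing character by character (same length = 5):
  Pos 0: 'w' vs 'w' =
  Pos 1: 'a' vs 'a' =
  Pos 2: 'i' vs 't' !=
  Pos 3: 's' vs 'e' !=
  Pos 4: 't' vs 'r' !=
Hamming distance = 3


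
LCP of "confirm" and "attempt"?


Word 1: "confirm"
Word 2: "attempt"
Comparing from start:
  Pos 0: 'c' != 'a' (stop)
LCP = "" (length 0)


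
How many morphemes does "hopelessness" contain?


Word: "hopelessness"
Morphemes: hope + -less + -ness
Each morpheme carries meaning
= 3 morphemes


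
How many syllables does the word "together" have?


Word: "together"
Syllable breakdown: to · geth · er
Counting: 3 parts
= 3 syllables


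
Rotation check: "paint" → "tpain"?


Word: "paint", Candidate: "tpain"
Method: check if candidate is substring of word+word
"paintpaint" contains "tpain"? Yes
Is rotation = Yes


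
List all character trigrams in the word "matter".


Word: "matter" (length 6)
Number of trigrams = 6 - 3 + 1 = 4
  Position 0: "mat"
  Position 1: "att"
  Position 2: "tte"
  Position 3: "ter"
Trigrams = "mat", "att", "tte", "ter"


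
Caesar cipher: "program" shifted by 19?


Word: "program"
Shift: 19
Each letter → (letter + shift) mod 26:
  'p' (15) + 19 = 8 → 'i'
  'r' (17) + 19 = 10 → 'k'
  'o' (14) + 19 = 7 → 'h'
  'g' (6) + 19 = 25 → 'z'
  'r' (17) + 19 = 10 → 'k'
  'a' (0) + 19 = 19 → 't'
  'm' (12) + 19 = 5 → 'f'
Result = "ikhzktf"


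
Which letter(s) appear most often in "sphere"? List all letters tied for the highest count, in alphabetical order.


Word: "sphere"
Letter counts:
  'e': 2
  'h': 1
  'p': 1
  'r': 1
  's': 1
Maximum count = 2
Most frequent = 'e' (2 times each)


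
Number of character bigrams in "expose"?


Word: "expose" (length 6)
Number of 2-grams = length - 2 + 1 = 6 - 2 + 1
= 5


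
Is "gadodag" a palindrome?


Word: "gadodag"
Reversed: "gadodag"
Forward == Backward? gadodag == gadodag
Palindrome = Yes


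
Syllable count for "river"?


Word: "river"
Syllable breakdown: riv | er
Counting: 2 parts
= 2 syllables


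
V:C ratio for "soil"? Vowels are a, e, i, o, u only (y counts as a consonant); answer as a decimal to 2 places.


Word: "soil"
Vowels (a,e,i,o,u): 2
Consonants: 2
Ratio = 2/2
= 1.00


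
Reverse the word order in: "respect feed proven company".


Original: "respect feed proven company"
Words (1..n): respect | feed | proven | company
Reversed (n..1): company | proven | feed | respect
Result = "company proven feed respect"


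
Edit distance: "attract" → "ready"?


Word 1: "attract" (length 7)
Word 2: "ready" (length 5)
One optimal edit sequence (insert/delete/substitute each cost 1):
  1. delete 'a'  (+1)
  2. delete 't'  (+1)
  3. substitute 't' -> 'r'  (+1)
  4. substitute 'r' -> 'e'  (+1)
  5. keep 'a'
  6. substitute 'c' -> 'd'  (+1)
  7. substitute 't' -> 'y'  (+1)
Total edit operations: 6
Edit distance = 6


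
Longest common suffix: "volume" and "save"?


Word 1: "volume"
Word 2: "save"
Comparing from end:
  Pos -1: 'e' == 'e'
  Pos -2: 'm' != 'v' (stop)
LCS = "e" (length 1)


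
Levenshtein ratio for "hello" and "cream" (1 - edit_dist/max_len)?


Word 1: "hello" (length 5)
Word 2: "cream" (length 5)
One optimal edit sequence:
  1. substitute 'h' -> 'c'  (+1)
  2. substitute 'e' -> 'r'  (+1)
  3. substitute 'l' -> 'e'  (+1)
  4. substitute 'l' -> 'a'  (+1)
  5. substitute 'o' -> 'm'  (+1)
Edit distance = 5
Max length = max(5, 5) = 5
Similarity = 1 - 5/5
= 0.0000


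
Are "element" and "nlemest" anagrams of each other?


Word 1: "element" → sorted: eeelmnt
Word 2: "nlemest" → sorted: eelmnst
Same letters? eeelmnt != eelmnst
Anagram = No


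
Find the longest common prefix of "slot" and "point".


Word 1: "slot"
Word 2: "point"
Comparing from start:
  Pos 0: 's' != 'p' (stop)
LCP = "" (length 0)


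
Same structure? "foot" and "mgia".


Pattern of "foot": [0, 1, 1, 2]
Pattern of "mgia": [0, 1, 2, 3]
Patterns do not match
Same pattern = No


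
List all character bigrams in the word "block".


Word: "block" (length 5)
Number of bigrams = 5 - 2 + 1 = 4
  Position 0: "bl"
  Position 1: "lo"
  Position 2: "oc"
  Position 3: "ck"
Bigrams = "bl", "lo", "oc", "ck"


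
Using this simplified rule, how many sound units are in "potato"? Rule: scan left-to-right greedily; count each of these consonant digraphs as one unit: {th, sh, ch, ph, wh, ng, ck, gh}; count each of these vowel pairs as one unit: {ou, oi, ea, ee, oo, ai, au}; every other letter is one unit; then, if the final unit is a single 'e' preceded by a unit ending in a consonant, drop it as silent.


Word: "potato" (6 letters)
Left-to-right scan:
  (1) 'p' (letter)
  (2) 'o' (letter)
  (3) 't' (letter)
  (4) 'a' (letter)
  (5) 't' (letter)
  (6) 'o' (letter)
Units from scan: 6
Sound units = 6 units


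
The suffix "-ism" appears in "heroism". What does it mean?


Suffix: -ism
As in: heroism -> hero + -ism
Meaning = belief / practice


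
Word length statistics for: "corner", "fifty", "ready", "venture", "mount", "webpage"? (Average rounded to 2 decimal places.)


Lengths: "corner"=6, "fifty"=5, "ready"=5, "venture"=7, "mount"=5, "webpage"=7
Sum = 35, Count = 6
Average = 35/6 = 5.83
= avg=5.83, min=5, max=7


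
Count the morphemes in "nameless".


Word: "nameless"
Morphemes: name / -less
Each morpheme carries meaning
= 2 morphemes


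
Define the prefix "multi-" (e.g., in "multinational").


Prefix: multi-
Example: multinational (multi- + national)
Meaning = many


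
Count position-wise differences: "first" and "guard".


Comparing character by character (same length = 5):
  Pos 0: 'f' vs 'g' !=
  Pos 1: 'i' vs 'u' !=
  Pos 2: 'r' vs 'a' !=
  Pos 3: 's' vs 'r' !=
  Pos 4: 't' vs 'd' !=
Hamming distance = 5


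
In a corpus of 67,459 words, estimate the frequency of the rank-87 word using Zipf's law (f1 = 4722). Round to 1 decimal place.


Zipf's law: f(r) = f(1) / r
f(1) = 4722
f(87) = 4722 / 87
= 54.3 occurrences


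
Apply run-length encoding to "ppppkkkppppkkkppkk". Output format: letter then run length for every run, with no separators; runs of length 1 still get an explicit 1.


String: "ppppkkkppppkkkppkk"
Scanning for consecutive runs:
  'p' x 4
  'k' x 3
  'p' x 4
  'k' x 3
  'p' x 2
  'k' x 2
RLE = "p4k3p4k3p2k2"


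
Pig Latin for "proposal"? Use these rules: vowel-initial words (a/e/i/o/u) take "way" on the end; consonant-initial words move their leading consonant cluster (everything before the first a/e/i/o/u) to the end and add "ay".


Word: "proposal"
Starts with consonant(s) → move to end, add 'ay'
Consonant cluster: "pr"
Pig Latin = "oposalpray"


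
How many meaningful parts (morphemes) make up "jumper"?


Word: "jumper"
Morphemes: jump / -er
Each morpheme carries meaning
= 2 morphemes


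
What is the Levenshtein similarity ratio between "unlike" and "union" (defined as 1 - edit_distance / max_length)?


Word 1: "unlike" (length 6)
Word 2: "union" (length 5)
One optimal edit sequence:
  1. keep 'u'
  2. keep 'n'
  3. delete 'l'  (+1)
  4. keep 'i'
  5. substitute 'k' -> 'o'  (+1)
  6. substitute 'e' -> 'n'  (+1)
Edit distance = 3
Max length = max(6, 5) = 6
Similarity = 1 - 3/6
= 0.5000


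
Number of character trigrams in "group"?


Word: "group" (length 5)
Number of 3-grams = length - 3 + 1 = 5 - 3 + 1
= 3


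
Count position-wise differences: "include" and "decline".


Comparing character by character (same length = 7):
  Pos 0: 'i' vs 'd' !=
  Pos 1: 'n' vs 'e' !=
  Pos 2: 'c' vs 'c' =
  Pos 3: 'l' vs 'l' =
  Pos 4: 'u' vs 'i' !=
  Pos 5: 'd' vs 'n' !=
  Pos 6: 'e' vs 'e' =
Hamming distance = 4


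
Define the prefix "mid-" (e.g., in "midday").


Prefix: mid-
As in: midday -> mid- + day
Meaning = middle


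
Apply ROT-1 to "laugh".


Word: "laugh"
Shift: 1
Each letter → (letter + shift) mod 26:
  'l' (11) + 1 = 12 → 'm'
  'a' (0) + 1 = 1 → 'b'
  'u' (20) + 1 = 21 → 'v'
  'g' (6) + 1 = 7 → 'h'
  'h' (7) + 1 = 8 → 'i'
Result = "mbvhi"


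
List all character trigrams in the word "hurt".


Word: "hurt" (length 4)
Number of trigrams = 4 - 3 + 1 = 2
  Position 0: "hur"
  Position 1: "urt"
Trigrams = "hur", "urt"


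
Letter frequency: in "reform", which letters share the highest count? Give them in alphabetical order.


Word: "reform"
Letter counts:
  'e': 1
  'f': 1
  'm': 1
  'o': 1
  'r': 2
Maximum count = 2
Most frequent = 'r' (2 times each)


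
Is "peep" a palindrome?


Word: "peep"
Reversed: "peep"
Forward == Backward? peep == peep
Palindrome = Yes


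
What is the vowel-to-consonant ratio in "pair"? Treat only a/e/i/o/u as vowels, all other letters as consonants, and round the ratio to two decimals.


Word: "pair"
Vowels (a,e,i,o,u): 2
Consonants: 2
Ratio = 2/2
= 1.00


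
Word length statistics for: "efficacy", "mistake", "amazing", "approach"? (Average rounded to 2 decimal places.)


Lengths: "efficacy"=8, "mistake"=7, "amazing"=7, "approach"=8
Sum = 30, Count = 4
Average = 30/4 = 7.50
= avg=7.50, min=7, max=8


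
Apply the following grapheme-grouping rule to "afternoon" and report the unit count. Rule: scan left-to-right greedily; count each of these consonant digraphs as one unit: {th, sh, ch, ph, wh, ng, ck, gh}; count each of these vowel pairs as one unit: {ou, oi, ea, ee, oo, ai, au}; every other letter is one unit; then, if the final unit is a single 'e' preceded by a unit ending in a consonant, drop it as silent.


Word: "afternoon" (9 letters)
Left-to-right scan:
  [1] 'a' (letter)
  [2] 'f' (letter)
  [3] 't' (letter)
  [4] 'e' (letter)
  [5] 'r' (letter)
  [6] 'n' (letter)
  [7] 'oo' (vowel-pair)
  [8] 'n' (letter)
Units from scan: 8
Sound units = 8 units


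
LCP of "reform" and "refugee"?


Word 1: "reform"
Word 2: "refugee"
Comparing from start:
  Pos 0: 'r' == 'r'
  Pos 1: 'e' == 'e'
  Pos 2: 'f' == 'f'
  Pos 3: 'o' != 'u' (stop)
LCP = "ref" (length 3)


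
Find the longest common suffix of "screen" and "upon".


Word 1: "screen"
Word 2: "upon"
Comparing from end:
  Pos -1: 'n' == 'n'
  Pos -2: 'e' != 'o' (stop)
LCS = "n" (length 1)


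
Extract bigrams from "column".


Word: "column" (length 6)
Number of bigrams = 6 - 2 + 1 = 5
  Position 0: "co"
  Position 1: "ol"
  Position 2: "lu"
  Position 3: "um"
  Position 4: "mn"
Bigrams = "co", "ol", "lu", "um", "mn"


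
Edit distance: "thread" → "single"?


Word 1: "thread" (length 6)
Word 2: "single" (length 6)
One optimal edit sequence (insert/delete/substitute each cost 1):
  1. substitute 't' -> 's'  (+1)
  2. substitute 'h' -> 'i'  (+1)
  3. substitute 'r' -> 'n'  (+1)
  4. substitute 'e' -> 'g'  (+1)
  5. substitute 'a' -> 'l'  (+1)
  6. substitute 'd' -> 'e'  (+1)
Total edit operations: 6
Edit distance = 6


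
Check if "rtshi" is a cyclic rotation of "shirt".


Word: "shirt", Candidate: "rtshi"
Method: check if candidate is substring of word+word
"shirtshirt" contains "rtshi"? Yes
Is rotation = Yes


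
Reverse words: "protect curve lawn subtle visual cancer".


Original: "protect curve lawn subtle visual cancer"
Words (1..n): protect | curve | lawn | subtle | visual | cancer
Reversed (n..1): cancer | visual | subtle | lawn | curve | protect
Result = "cancer visual subtle lawn curve protect"


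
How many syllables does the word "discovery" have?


Word: "discovery"
Syllable breakdown: dis / cov / er / y
Counting: 4 parts
= 4 syllables


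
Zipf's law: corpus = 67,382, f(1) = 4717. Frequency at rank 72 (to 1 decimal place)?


Zipf's law: f(r) = f(1) / r
f(1) = 4717
f(72) = 4717 / 72
= 65.5 occurrences


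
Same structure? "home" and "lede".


Pattern of "home": [0, 1, 2, 3]
Pattern of "lede": [0, 1, 2, 1]
Patterns do not match
Same pattern = No


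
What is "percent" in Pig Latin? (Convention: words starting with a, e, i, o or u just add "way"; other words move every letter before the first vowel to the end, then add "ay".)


Word: "percent"
Starts with consonant(s) → move to end, add 'ay'
Consonant cluster: "p"
Pig Latin = "ercentpay"


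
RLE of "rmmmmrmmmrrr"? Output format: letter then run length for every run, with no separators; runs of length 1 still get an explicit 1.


String: "rmmmmrmmmrrr"
Scanning for consecutive runs:
  'r' x 1
  'm' x 4
  'r' x 1
  'm' x 3
  'r' x 3
RLE = "r1m4r1m3r3"


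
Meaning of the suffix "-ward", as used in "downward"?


Suffix: -ward
Example: downward = down + -ward
Meaning = in the direction of


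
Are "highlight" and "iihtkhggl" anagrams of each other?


Word 1: "highlight" → sorted: gghhhiilt
Word 2: "iihtkhggl" → sorted: gghhiiklt
Same letters? gghhhiilt != gghhiiklt
Anagram = No


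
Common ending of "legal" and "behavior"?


Word 1: "legal"
Word 2: "behavior"
Comparing from end:
  Pos -1: 'l' != 'r' (stop)
LCS = "" (length 0)


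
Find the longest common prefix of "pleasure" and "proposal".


Word 1: "pleasure"
Word 2: "proposal"
Comparing from start:
  Pos 0: 'p' == 'p'
  Pos 1: 'l' != 'r' (stop)
LCP = "p" (length 1)


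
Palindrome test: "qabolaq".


Word: "qabolaq"
Reversed: "qalobaq"
Forward == Backward? qabolaq != qalobaq
Palindrome = No


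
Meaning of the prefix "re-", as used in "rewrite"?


Prefix: re-
Example: rewrite (re- + write)
Meaning = again


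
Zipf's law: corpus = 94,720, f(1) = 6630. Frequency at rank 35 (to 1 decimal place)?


Zipf's law: f(r) = f(1) / r
f(1) = 6630
f(35) = 6630 / 35
= 189.4 occurrences


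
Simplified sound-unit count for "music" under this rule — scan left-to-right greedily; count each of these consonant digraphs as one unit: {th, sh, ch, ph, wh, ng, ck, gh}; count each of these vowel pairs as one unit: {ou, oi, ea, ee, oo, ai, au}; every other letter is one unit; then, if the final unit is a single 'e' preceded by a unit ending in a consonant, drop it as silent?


Word: "music" (5 letters)
Left-to-right scan:
  (1) 'm' (letter)
  (2) 'u' (letter)
  (3) 's' (letter)
  (4) 'i' (letter)
  (5) 'c' (letter)
Units from scan: 5
Sound units = 5 units


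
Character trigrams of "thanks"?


Word: "thanks" (length 6)
Number of trigrams = 6 - 3 + 1 = 4
  Position 0: "tha"
  Position 1: "han"
  Position 2: "ank"
  Position 3: "nks"
Trigrams = "tha", "han", "ank", "nks"


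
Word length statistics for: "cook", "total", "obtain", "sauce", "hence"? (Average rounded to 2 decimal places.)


Lengths: "cook"=4, "total"=5, "obtain"=6, "sauce"=5, "hence"=5
Sum = 25, Count = 5
Average = 25/5 = 5.00
= avg=5.00, min=4, max=6


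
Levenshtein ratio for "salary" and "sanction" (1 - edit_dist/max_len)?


Word 1: "salary" (length 6)
Word 2: "sanction" (length 8)
One optimal edit sequence:
  1. keep 's'
  2. keep 'a'
  3. insert 'n'  (+1)
  4. insert 'c'  (+1)
  5. substitute 'l' -> 't'  (+1)
  6. substitute 'a' -> 'i'  (+1)
  7. substitute 'r' -> 'o'  (+1)
  8. substitute 'y' -> 'n'  (+1)
Edit distance = 6
Max length = max(6, 8) = 8
Similarity = 1 - 6/8
= 0.2500


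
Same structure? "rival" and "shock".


Pattern of "rival": [0, 1, 2, 3, 4]
Pattern of "shock": [0, 1, 2, 3, 4]
Patterns match
Same pattern = Yes


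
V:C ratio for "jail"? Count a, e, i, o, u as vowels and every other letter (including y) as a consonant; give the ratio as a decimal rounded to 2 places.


Word: "jail"
Vowels (a,e,i,o,u): 2
Consonants: 2
Ratio = 2/2
= 1.00


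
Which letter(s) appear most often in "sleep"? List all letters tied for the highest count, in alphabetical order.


Word: "sleep"
Letter counts:
  'e': 2
  'l': 1
  'p': 1
  's': 1
Maximum count = 2
Most frequent = 'e' (2 times each)


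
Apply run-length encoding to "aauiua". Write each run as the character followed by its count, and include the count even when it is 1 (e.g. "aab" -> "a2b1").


String: "aauiua"
Scanning for consecutive runs:
  'a' x 2
  'u' x 1
  'i' x 1
  'u' x 1
  'a' x 1
RLE = "a2u1i1u1a1"


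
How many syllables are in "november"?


Word: "november"
Syllable breakdown: no | vem | ber
Counting: 3 parts
= 3 syllables


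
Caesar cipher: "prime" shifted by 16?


Word: "prime"
Shift: 16
Each letter → (letter + shift) mod 26:
  'p' (15) + 16 = 5 → 'f'
  'r' (17) + 16 = 7 → 'h'
  'i' (8) + 16 = 24 → 'y'
  'm' (12) + 16 = 2 → 'c'
  'e' (4) + 16 = 20 → 'u'
Result = "fhycu"


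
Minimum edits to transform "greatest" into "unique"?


Word 1: "greatest" (length 8)
Word 2: "unique" (length 6)
One optimal edit sequence (insert/delete/substitute each cost 1):
  1. substitute 'g' -> 'u'  (+1)
  2. substitute 'r' -> 'n'  (+1)
  3. substitute 'e' -> 'i'  (+1)
  4. substitute 'a' -> 'q'  (+1)
  5. substitute 't' -> 'u'  (+1)
  6. keep 'e'
  7. delete 's'  (+1)
  8. delete 't'  (+1)
Total edit operations: 7
Edit distance = 7


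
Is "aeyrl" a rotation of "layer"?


Word: "layer", Candidate: "aeyrl"
Method: check if candidate is substring of word+word
"layerlayer" contains "aeyrl"? No
Is rotation = No


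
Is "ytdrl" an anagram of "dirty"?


Word 1: "dirty" → sorted: dirty
Word 2: "ytdrl" → sorted: dlrty
Same letters? dirty != dlrty
Anagram = No


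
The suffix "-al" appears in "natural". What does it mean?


Suffix: -al
Example: natural (nature + -al, with a spelling change)
Meaning = relating to


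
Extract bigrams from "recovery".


Word: "recovery" (length 8)
Number of bigrams = 8 - 2 + 1 = 7
  Position 0: "re"
  Position 1: "ec"
  Position 2: "co"
  Position 3: "ov"
  Position 4: "ve"
  Position 5: "er"
  Position 6: "ry"
Bigrams = "re", "ec", "co", "ov", "ve", "er", "ry"


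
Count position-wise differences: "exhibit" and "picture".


Comparing character by character (same length = 7):
  Pos 0: 'e' vs 'p' !=
  Pos 1: 'x' vs 'i' !=
  Pos 2: 'h' vs 'c' !=
  Pos 3: 'i' vs 't' !=
  Pos 4: 'b' vs 'u' !=
  Pos 5: 'i' vs 'r' !=
  Pos 6: 't' vs 'e' !=
Hamming distance = 7


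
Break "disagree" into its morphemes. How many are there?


Word: "disagree"
Morphemes: dis- / agree
Each morpheme carries meaning
= 2 morphemes


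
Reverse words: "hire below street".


Original: "hire below street"
Words (1..n): hire | below | street
Reversed (n..1): street | below | hire
Result = "street below hire"


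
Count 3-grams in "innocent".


Word: "innocent" (length 8)
Number of 3-grams = length - 3 + 1 = 8 - 3 + 1
= 6


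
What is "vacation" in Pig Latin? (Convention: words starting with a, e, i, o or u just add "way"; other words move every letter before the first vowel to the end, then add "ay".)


Word: "vacation"
Starts with consonant(s) → move to end, add 'ay'
Consonant cluster: "v"
Pig Latin = "acationvay"


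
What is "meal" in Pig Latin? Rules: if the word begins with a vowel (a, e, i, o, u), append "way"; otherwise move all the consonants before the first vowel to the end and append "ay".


Word: "meal"
Starts with consonant(s) → move to end, add 'ay'
Consonant cluster: "m"
Pig Latin = "ealmay"


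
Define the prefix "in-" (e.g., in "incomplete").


Prefix: in-
Example: incomplete (in- + complete)
Meaning = not / into


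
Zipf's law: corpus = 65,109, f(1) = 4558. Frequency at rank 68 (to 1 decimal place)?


Zipf's law: f(r) = f(1) / r
f(1) = 4558
f(68) = 4558 / 68
= 67.0 occurrences


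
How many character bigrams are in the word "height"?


Word: "height" (length 6)
Number of 2-grams = length - 2 + 1 = 6 - 2 + 1
= 5


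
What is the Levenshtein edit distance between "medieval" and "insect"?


Word 1: "medieval" (length 8)
Word 2: "insect" (length 6)
One optimal edit sequence (insert/delete/substitute each cost 1):
  1. delete 'm'  (+1)
  2. substitute 'e' -> 'i'  (+1)
  3. substitute 'd' -> 'n'  (+1)
  4. substitute 'i' -> 's'  (+1)
  5. keep 'e'
  6. delete 'v'  (+1)
  7. substitute 'a' -> 'c'  (+1)
  8. substitute 'l' -> 't'  (+1)
Total edit operations: 7
Edit distance = 7


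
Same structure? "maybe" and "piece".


Pattern of "maybe": [0, 1, 2, 3, 4]
Pattern of "piece": [0, 1, 2, 3, 2]
Patterns do not match
Same pattern = No


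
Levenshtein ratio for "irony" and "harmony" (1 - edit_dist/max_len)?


Word 1: "irony" (length 5)
Word 2: "harmony" (length 7)
One optimal edit sequence:
  1. insert 'h'  (+1)
  2. substitute 'i' -> 'a'  (+1)
  3. keep 'r'
  4. insert 'm'  (+1)
  5. keep 'o'
  6. keep 'n'
  7. keep 'y'
Edit distance = 3
Max length = max(5, 7) = 7
Similarity = 1 - 3/7
= 0.5714


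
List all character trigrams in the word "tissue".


Word: "tissue" (length 6)
Number of trigrams = 6 - 3 + 1 = 4
  Position 0: "tis"
  Position 1: "iss"
  Position 2: "ssu"
  Position 3: "sue"
Trigrams = "tis", "iss", "ssu", "sue"


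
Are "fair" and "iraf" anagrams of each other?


Word 1: "fair" → sorted: afir
Word 2: "iraf" → sorted: afir
Same letters? afir == afir
Anagram = Yes


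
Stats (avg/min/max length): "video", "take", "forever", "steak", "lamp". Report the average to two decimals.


Lengths: "video"=5, "take"=4, "forever"=7, "steak"=5, "lamp"=4
Sum = 25, Count = 5
Average = 25/5 = 5.00
= avg=5.00, min=4, max=7


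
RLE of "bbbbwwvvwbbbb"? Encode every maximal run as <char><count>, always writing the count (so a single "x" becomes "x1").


String: "bbbbwwvvwbbbb"
Scanning for consecutive runs:
  'b' x 4
  'w' x 2
  'v' x 2
  'w' x 1
  'b' x 4
RLE = "b4w2v2w1b4"


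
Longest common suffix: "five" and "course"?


Word 1: "five"
Word 2: "course"
Comparing from end:
  Pos -1: 'e' == 'e'
  Pos -2: 'v' != 's' (stop)
LCS = "e" (length 1)


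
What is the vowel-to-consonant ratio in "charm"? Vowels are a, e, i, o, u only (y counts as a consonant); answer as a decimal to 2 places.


Word: "charm"
Vowels (a,e,i,o,u): 1
Consonants: 4
Ratio = 1/4
= 0.25


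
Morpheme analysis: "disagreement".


Word: "disagreement"
Morphemes: dis- / agree / -ment
Each morpheme carries meaning
= 3 morphemes


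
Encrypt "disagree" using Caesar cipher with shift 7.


Word: "disagree"
Shift: 7
Each letter → (letter + shift) mod 26:
  'd' (3) + 7 = 10 → 'k'
  'i' (8) + 7 = 15 → 'p'
  's' (18) + 7 = 25 → 'z'
  'a' (0) + 7 = 7 → 'h'
  'g' (6) + 7 = 13 → 'n'
  'r' (17) + 7 = 24 → 'y'
  'e' (4) + 7 = 11 → 'l'
  'e' (4) + 7 = 11 → 'l'
Result = "kpzhnyll"


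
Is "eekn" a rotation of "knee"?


Word: "knee", Candidate: "eekn"
Method: check if candidate is substring of word+word
"kneeknee" contains "eekn"? Yes
Is rotation = Yes


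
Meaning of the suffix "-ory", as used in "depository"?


Suffix: -ory
Example: depository = deposit + -ory
Meaning = relating to / place for


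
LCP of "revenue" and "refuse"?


Word 1: "revenue"
Word 2: "refuse"
Comparing from start:
  Pos 0: 'r' == 'r'
  Pos 1: 'e' == 'e'
  Pos 2: 'v' != 'f' (stop)
LCP = "re" (length 2)


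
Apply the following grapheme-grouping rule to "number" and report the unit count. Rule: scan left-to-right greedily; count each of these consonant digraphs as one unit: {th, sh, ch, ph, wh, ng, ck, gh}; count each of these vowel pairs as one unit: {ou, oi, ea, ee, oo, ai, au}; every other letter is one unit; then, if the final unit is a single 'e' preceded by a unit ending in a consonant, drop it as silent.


Word: "number" (6 letters)
Left-to-right scan:
  [1] 'n' (letter)
  [2] 'u' (letter)
  [3] 'm' (letter)
  [4] 'b' (letter)
  [5] 'e' (letter)
  [6] 'r' (letter)
Units from scan: 6
Sound units = 6 units


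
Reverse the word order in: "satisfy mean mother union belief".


Original: "satisfy mean mother union belief"
Words (1..n): satisfy | mean | mother | union | belief
Reversed (n..1): belief | union | mother | mean | satisfy
Result = "belief union mother mean satisfy"


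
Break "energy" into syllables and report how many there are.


Word: "energy"
Syllable breakdown: en-er-gy
Counting: 3 parts
= 3 syllables


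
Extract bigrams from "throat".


Word: "throat" (length 6)
Number of bigrams = 6 - 2 + 1 = 5
  Position 0: "th"
  Position 1: "hr"
  Position 2: "ro"
  Position 3: "oa"
  Position 4: "at"
Bigrams = "th", "hr", "ro", "oa", "at"


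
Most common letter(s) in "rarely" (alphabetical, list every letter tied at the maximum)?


Word: "rarely"
Letter counts:
  'a': 1
  'e': 1
  'l': 1
  'r': 2
  'y': 1
Maximum count = 2
Most frequent = 'r' (2 times each)


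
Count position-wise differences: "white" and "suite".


Comparing character by character (same length = 5):
  Pos 0: 'w' vs 's' !=
  Pos 1: 'h' vs 'u' !=
  Pos 2: 'i' vs 'i' =
  Pos 3: 't' vs 't' =
  Pos 4: 'e' vs 'e' =
Hamming distance = 2


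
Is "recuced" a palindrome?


Word: "recuced"
Reversed: "decucer"
Forward == Backward? recuced != decucer
Palindrome = No


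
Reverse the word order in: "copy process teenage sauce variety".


Original: "copy process teenage sauce variety"
Words (1..n): copy | process | teenage | sauce | variety
Reversed (n..1): variety | sauce | teenage | process | copy
Result = "variety sauce teenage process copy"


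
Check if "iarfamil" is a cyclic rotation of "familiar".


Word: "familiar", Candidate: "iarfamil"
Method: check if candidate is substring of word+word
"familiarfamiliar" contains "iarfamil"? Yes
Is rotation = Yes


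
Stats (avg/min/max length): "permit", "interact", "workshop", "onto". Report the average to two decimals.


Lengths: "permit"=6, "interact"=8, "workshop"=8, "onto"=4
Sum = 26, Count = 4
Average = 26/4 = 6.50
= avg=6.50, min=4, max=8


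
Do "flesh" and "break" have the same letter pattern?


Pattern of "flesh": [0, 1, 2, 3, 4]
Pattern of "break": [0, 1, 2, 3, 4]
Patterns match
Same pattern = Yes


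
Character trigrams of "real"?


Word: "real" (length 4)
Number of trigrams = 4 - 3 + 1 = 2
  Position 0: "rea"
  Position 1: "eal"
Trigrams = "rea", "eal"


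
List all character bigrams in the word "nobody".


Word: "nobody" (length 6)
Number of bigrams = 6 - 2 + 1 = 5
  Position 0: "no"
  Position 1: "ob"
  Position 2: "bo"
  Position 3: "od"
  Position 4: "dy"
Bigrams = "no", "ob", "bo", "od", "dy"


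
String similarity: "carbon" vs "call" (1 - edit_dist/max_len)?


Word 1: "carbon" (length 6)
Word 2: "call" (length 4)
One optimal edit sequence:
  1. keep 'c'
  2. keep 'a'
  3. delete 'r'  (+1)
  4. delete 'b'  (+1)
  5. substitute 'o' -> 'l'  (+1)
  6. substitute 'n' -> 'l'  (+1)
Edit distance = 4
Max length = max(6, 4) = 6
Similarity = 1 - 4/6
= 0.3333


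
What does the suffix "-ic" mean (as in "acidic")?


Suffix: -ic
Example: acidic = acid + -ic
Meaning = relating to


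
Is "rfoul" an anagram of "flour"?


Word 1: "flour" → sorted: floru
Word 2: "rfoul" → sorted: floru
Same letters? floru == floru
Anagram = Yes


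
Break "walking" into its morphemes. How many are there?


Word: "walking"
Morphemes: walk / -ing
Each morpheme carries meaning
= 2 morphemes


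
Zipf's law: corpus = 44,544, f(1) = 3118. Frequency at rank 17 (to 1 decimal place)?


Zipf's law: f(r) = f(1) / r
f(1) = 3118
f(17) = 3118 / 17
= 183.4 occurrences


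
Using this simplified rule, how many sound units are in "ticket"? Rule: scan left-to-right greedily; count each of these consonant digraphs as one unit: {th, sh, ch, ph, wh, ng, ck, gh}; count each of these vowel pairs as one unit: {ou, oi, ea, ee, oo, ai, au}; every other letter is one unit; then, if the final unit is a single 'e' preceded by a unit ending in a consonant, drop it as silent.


Word: "ticket" (6 letters)
Left-to-right scan:
  [1] 't' (letter)
  [2] 'i' (letter)
  [3] 'ck' (digraph)
  [4] 'e' (letter)
  [5] 't' (letter)
Units from scan: 5
Sound units = 5 units


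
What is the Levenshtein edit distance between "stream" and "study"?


Word 1: "stream" (length 6)
Word 2: "study" (length 5)
One optimal edit sequence (insert/delete/substitute each cost 1):
  1. keep 's'
  2. keep 't'
  3. delete 'r'  (+1)
  4. substitute 'e' -> 'u'  (+1)
  5. substitute 'a' -> 'd'  (+1)
  6. substitute 'm' -> 'y'  (+1)
Total edit operations: 4
Edit distance = 4


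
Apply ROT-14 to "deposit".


Word: "deposit"
Shift: 14
Each letter → (letter + shift) mod 26:
  'd' (3) + 14 = 17 → 'r'
  'e' (4) + 14 = 18 → 's'
  'p' (15) + 14 = 3 → 'd'
  'o' (14) + 14 = 2 → 'c'
  's' (18) + 14 = 6 → 'g'
  'i' (8) + 14 = 22 → 'w'
  't' (19) + 14 = 7 → 'h'
Result = "rsdcgwh"


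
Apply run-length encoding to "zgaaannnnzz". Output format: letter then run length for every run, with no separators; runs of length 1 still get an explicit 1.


String: "zgaaannnnzz"
Scanning for consecutive runs:
  'z' x 1
  'g' x 1
  'a' x 3
  'n' x 4
  'z' x 2
RLE = "z1g1a3n4z2"


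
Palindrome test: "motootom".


Word: "motootom"
Reversed: "motootom"
Forward == Backward? motootom == motootom
Palindrome = Yes


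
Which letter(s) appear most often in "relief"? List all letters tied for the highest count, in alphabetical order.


Word: "relief"
Letter counts:
  'e': 2
  'f': 1
  'i': 1
  'l': 1
  'r': 1
Maximum count = 2
Most frequent = 'e' (2 times each)


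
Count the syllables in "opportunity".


Word: "opportunity"
Syllable breakdown: op | por | tu | ni | ty
Counting: 5 parts
= 5 syllables


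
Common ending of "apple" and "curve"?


Word 1: "apple"
Word 2: "curve"
Comparing from end:
  Pos -1: 'e' == 'e'
  Pos -2: 'l' != 'v' (stop)
LCS = "e" (length 1)


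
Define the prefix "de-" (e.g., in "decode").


Prefix: de-
As in: decode -> de- + code
Meaning = remove / reverse


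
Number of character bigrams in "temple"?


Word: "temple" (length 6)
Number of 2-grams = length - 2 + 1 = 6 - 2 + 1
= 5


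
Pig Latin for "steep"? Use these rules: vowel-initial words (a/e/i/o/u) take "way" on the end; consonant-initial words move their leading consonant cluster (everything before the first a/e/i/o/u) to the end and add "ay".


Word: "steep"
Starts with consonant(s) → move to end, add 'ay'
Consonant cluster: "st"
Pig Latin = "eepstay"


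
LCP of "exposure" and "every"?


Word 1: "exposure"
Word 2: "every"
Comparing from start:
  Pos 0: 'e' == 'e'
  Pos 1: 'x' != 'v' (stop)
LCP = "e" (length 1)


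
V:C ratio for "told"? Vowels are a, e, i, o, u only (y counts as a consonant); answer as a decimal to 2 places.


Word: "told"
Vowels (a,e,i,o,u): 1
Consonants: 3
Ratio = 1/3
= 0.33


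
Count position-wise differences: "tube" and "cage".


Comparing character by character (same length = 4):
  Pos 0: 't' vs 'c' !=
  Pos 1: 'u' vs 'a' !=
  Pos 2: 'b' vs 'g' !=
  Pos 3: 'e' vs 'e' =
Hamming distance = 3


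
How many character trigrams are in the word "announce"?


Word: "announce" (length 8)
Number of 3-grams = length - 3 + 1 = 8 - 3 + 1
= 6
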